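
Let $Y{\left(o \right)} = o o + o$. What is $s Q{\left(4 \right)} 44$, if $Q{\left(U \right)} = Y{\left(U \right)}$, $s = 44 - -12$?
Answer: $49280$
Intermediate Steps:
$Y{\left(o \right)} = o + o^{2}$ ($Y{\left(o \right)} = o^{2} + o = o + o^{2}$)
$s = 56$ ($s = 44 + 12 = 56$)
$Q{\left(U \right)} = U \left(1 + U\right)$
$s Q{\left(4 \right)} 44 = 56 \cdot 4 \left(1 + 4\right) 44 = 56 \cdot 4 \cdot 5 \cdot 44 = 56 \cdot 20 \cdot 44 = 1120 \cdot 44 = 49280$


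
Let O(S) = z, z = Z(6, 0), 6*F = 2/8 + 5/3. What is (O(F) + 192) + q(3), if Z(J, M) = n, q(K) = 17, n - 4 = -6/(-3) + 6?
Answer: 221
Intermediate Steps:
F = 23/72 (F = (2/8 + 5/3)/6 = (2*(⅛) + 5*(⅓))/6 = (¼ + 5/3)/6 = (⅙)*(23/12) = 23/72 ≈ 0.31944)
n = 12 (n = 4 + (-6/(-3) + 6) = 4 + (-6*(-1)/3 + 6) = 4 + (-2*(-1) + 6) = 4 + (2 + 6) = 4 + 8 = 12)
Z(J, M) = 12
z = 12
O(S) = 12
(O(F) + 192) + q(3) = (12 + 192) + 17 = 204 + 17 = 221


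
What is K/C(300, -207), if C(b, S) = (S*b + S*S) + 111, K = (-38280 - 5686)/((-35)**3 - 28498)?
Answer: -21983/683039610 ≈ -3.2184e-5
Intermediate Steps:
K = 43966/71373 (K = -43966/(-42875 - 28498) = -43966/(-71373) = -43966*(-1/71373) = 43966/71373 ≈ 0.61600)
C(b, S) = 111 + S**2 + S*b (C(b, S) = (S*b + S**2) + 111 = (S**2 + S*b) + 111 = 111 + S**2 + S*b)
K/C(300, -207) = 43966/(71373*(111 + (-207)**2 - 207*300)) = 43966/(71373*(111 + 42849 - 62100)) = (43966/71373)/(-19140) = (43966/71373)*(-1/19140) = -21983/683039610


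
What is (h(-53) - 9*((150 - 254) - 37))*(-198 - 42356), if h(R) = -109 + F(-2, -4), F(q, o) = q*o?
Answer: -49703072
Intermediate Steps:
F(q, o) = o*q
h(R) = -101 (h(R) = -109 - 4*(-2) = -109 + 8 = -101)
(h(-53) - 9*((150 - 254) - 37))*(-198 - 42356) = (-101 - 9*((150 - 254) - 37))*(-198 - 42356) = (-101 - 9*(-104 - 37))*(-42554) = (-101 - 9*(-141))*(-42554) = (-101 + 1269)*(-42554) = 1168*(-42554) = -49703072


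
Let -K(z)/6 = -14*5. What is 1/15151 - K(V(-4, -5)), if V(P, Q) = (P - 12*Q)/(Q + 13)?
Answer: -6363419/15151 ≈ -420.00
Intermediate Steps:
V(P, Q) = (P - 12*Q)/(13 + Q)
K(z) = 420 (K(z) = -(-84)*5 = -6*(-70) = 420)
1/15151 - K(V(-4, -5)) = 1/15151 - 1*420 = 1/15151 - 420 = -6363419/15151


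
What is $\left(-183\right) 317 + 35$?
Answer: $-57976$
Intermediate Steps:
$\left(-183\right) 317 + 35 = -58011 + 35 = -57976$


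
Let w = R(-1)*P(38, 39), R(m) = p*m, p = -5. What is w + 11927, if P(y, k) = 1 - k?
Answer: 11737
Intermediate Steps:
R(m) = -5*m
w = -190 (w = (-5*(-1))*(1 - 1*39) = 5*(1 - 39) = 5*(-38) = -190)
w + 11927 = -190 + 11927 = 11737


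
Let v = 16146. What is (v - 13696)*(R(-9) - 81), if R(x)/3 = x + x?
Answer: -330750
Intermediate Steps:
R(x) = 6*x (R(x) = 3*(x + x) = 3*(2*x) = 6*x)
(v - 13696)*(R(-9) - 81) = (16146 - 13696)*(6*(-9) - 81) = 2450*(-54 - 81) = 2450*(-135) = -330750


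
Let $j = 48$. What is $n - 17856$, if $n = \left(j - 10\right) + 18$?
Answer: $-17800$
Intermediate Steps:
$n = 56$ ($n = \left(48 - 10\right) + 18 = 38 + 18 = 56$)
$n - 17856 = 56 - 17856 = -17800$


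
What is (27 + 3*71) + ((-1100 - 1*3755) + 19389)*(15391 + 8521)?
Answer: 347537248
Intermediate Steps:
(27 + 3*71) + ((-1100 - 1*3755) + 19389)*(15391 + 8521) = (27 + 213) + ((-1100 - 3755) + 19389)*23912 = 240 + (-4855 + 19389)*23912 = 240 + 14534*23912 = 240 + 347537008 = 347537248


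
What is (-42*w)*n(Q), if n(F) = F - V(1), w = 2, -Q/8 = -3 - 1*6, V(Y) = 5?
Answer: -5628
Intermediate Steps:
Q = 72 (Q = -8*(-3 - 1*6) = -8*(-3 - 6) = -8*(-9) = 72)
n(F) = -5 + F (n(F) = F - 1*5 = F - 5 = -5 + F)
(-42*w)*n(Q) = (-42*2)*(-5 + 72) = -84*67 = -5628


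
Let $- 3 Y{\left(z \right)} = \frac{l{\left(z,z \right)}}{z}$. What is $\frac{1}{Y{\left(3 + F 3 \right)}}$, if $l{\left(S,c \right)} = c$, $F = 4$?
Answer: $-3$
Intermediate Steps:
$Y{\left(z \right)} = - \frac{1}{3}$ ($Y{\left(z \right)} = - \frac{z \frac{1}{z}}{3} = \left(- \frac{1}{3}\right) 1 = - \frac{1}{3}$)
$\frac{1}{Y{\left(3 + F 3 \right)}} = \frac{1}{- \frac{1}{3}} = -3$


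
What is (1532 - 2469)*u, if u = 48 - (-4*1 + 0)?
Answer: -48724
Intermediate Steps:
u = 52 (u = 48 - (-4 + 0) = 48 - 1*(-4) = 48 + 4 = 52)
(1532 - 2469)*u = (1532 - 2469)*52 = -937*52 = -48724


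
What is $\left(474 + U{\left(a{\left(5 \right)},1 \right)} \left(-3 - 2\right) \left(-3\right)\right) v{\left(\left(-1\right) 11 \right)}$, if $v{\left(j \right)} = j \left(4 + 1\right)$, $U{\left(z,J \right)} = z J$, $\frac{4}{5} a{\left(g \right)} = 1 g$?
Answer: $- \frac{124905}{4} \approx -31226.0$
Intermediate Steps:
$a{\left(g \right)} = \frac{5 g}{4}$ ($a{\left(g \right)} = \frac{5 \cdot 1 g}{4} = \frac{5 g}{4}$)
$U{\left(z,J \right)} = J z$
$v{\left(j \right)} = 5 j$ ($v{\left(j \right)} = j 5 = 5 j$)
$\left(474 + U{\left(a{\left(5 \right)},1 \right)} \left(-3 - 2\right) \left(-3\right)\right) v{\left(\left(-1\right) 11 \right)} = \left(474 + 1 \cdot \frac{5}{4} \cdot 5 \left(-3 - 2\right) \left(-3\right)\right) 5 \left(\left(-1\right) 11\right) = \left(474 + 1 \cdot \frac{25}{4} \left(\left(-5\right) \left(-3\right)\right)\right) 5 \left(-11\right) = \left(474 + \frac{25}{4} \cdot 15\right) \left(-55\right) = \left(474 + \frac{375}{4}\right) \left(-55\right) = \frac{2271}{4} \left(-55\right) = - \frac{124905}{4}$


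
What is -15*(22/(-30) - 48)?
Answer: 731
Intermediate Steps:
-15*(22/(-30) - 48) = -15*(22*(-1/30) - 48) = -15*(-11/15 - 48) = -15*(-731/15) = 731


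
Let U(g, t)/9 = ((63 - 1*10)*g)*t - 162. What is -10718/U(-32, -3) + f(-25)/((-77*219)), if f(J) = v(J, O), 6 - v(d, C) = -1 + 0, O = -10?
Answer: -4310666/17800101 ≈ -0.24217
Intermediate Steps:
v(d, C) = 7 (v(d, C) = 6 - (-1 + 0) = 6 - 1*(-1) = 6 + 1 = 7)
f(J) = 7
U(g, t) = -1458 + 477*g*t (U(g, t) = 9*(((63 - 1*10)*g)*t - 162) = 9*(((63 - 10)*g)*t - 162) = 9*((53*g)*t - 162) = 9*(53*g*t - 162) = 9*(-162 + 53*g*t) = -1458 + 477*g*t)
-10718/U(-32, -3) + f(-25)/((-77*219)) = -10718/(-1458 + 477*(-32)*(-3)) + 7/((-77*219)) = -10718/(-1458 + 45792) + 7/(-16863) = -10718/44334 + 7*(-1/16863) = -10718*1/44334 - 1/2409 = -5359/22167 - 1/2409 = -4310666/17800101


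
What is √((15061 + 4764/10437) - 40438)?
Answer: I*√6268234645/497 ≈ 159.3*I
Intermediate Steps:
√((15061 + 4764/10437) - 40438) = √((15061 + 4764*(1/10437)) - 40438) = √((15061 + 1588/3479) - 40438) = √(52398807/3479 - 40438) = √(-88284995/3479) = I*√6268234645/497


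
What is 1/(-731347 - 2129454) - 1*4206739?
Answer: -12034643137940/2860801 ≈ -4.2067e+6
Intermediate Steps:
1/(-731347 - 2129454) - 1*4206739 = 1/(-2860801) - 4206739 = -1/2860801 - 4206739 = -12034643137940/2860801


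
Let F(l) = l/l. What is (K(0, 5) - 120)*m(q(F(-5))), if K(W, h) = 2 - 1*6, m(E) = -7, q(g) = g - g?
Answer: 868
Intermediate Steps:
F(l) = 1
q(g) = 0
K(W, h) = -4 (K(W, h) = 2 - 6 = -4)
(K(0, 5) - 120)*m(q(F(-5))) = (-4 - 120)*(-7) = -124*(-7) = 868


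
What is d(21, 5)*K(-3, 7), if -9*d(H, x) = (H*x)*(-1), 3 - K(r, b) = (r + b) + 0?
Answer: -35/3 ≈ -11.667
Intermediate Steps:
K(r, b) = 3 - b - r (K(r, b) = 3 - ((r + b) + 0) = 3 - ((b + r) + 0) = 3 - (b + r) = 3 + (-b - r) = 3 - b - r)
d(H, x) = H*x/9 (d(H, x) = -H*x*(-1)/9 = -(-1)*H*x/9 = H*x/9)
d(21, 5)*K(-3, 7) = ((⅑)*21*5)*(3 - 1*7 - 1*(-3)) = 35*(3 - 7 + 3)/3 = (35/3)*(-1) = -35/3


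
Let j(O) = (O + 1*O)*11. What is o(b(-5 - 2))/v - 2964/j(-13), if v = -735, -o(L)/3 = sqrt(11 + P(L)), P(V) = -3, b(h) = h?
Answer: 114/11 + 2*sqrt(2)/245 ≈ 10.375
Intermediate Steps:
o(L) = -6*sqrt(2) (o(L) = -3*sqrt(11 - 3) = -6*sqrt(2))
j(O) = 22*O (j(O) = (O + O)*11 = (2*O)*11 = 22*O)
o(b(-5 - 2))/v - 2964/j(-13) = -6*sqrt(2)/(-735) - 2964/(22*(-13)) = -6*sqrt(2)*(-1/735) - 2964/(-286) = 2*sqrt(2)/245 - 2964*(-1/286) = 2*sqrt(2)/245 + 114/11 = 114/11 + 2*sqrt(2)/245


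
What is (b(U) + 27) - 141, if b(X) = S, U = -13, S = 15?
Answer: -99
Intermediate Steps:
b(X) = 15
(b(U) + 27) - 141 = (15 + 27) - 141 = 42 - 141 = -99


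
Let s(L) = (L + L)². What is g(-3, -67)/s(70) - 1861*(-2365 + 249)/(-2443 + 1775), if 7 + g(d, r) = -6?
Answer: -19295594571/3273200 ≈ -5895.0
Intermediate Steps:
g(d, r) = -13 (g(d, r) = -7 - 6 = -13)
s(L) = 4*L² (s(L) = (2*L)² = 4*L²)
g(-3, -67)/s(70) - 1861*(-2365 + 249)/(-2443 + 1775) = -13/(4*70²) - 1861*(-2365 + 249)/(-2443 + 1775) = -13/(4*4900) - 1861/((-668/(-2116))) = -13/19600 - 1861/((-668*(-1/2116))) = -13*1/19600 - 1861/167/529 = -13/19600 - 1861*529/167 = -13/19600 - 984469/167 = -19295594571/3273200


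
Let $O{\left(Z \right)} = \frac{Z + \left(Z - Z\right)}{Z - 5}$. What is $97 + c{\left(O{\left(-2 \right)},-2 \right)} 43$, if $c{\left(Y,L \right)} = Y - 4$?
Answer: $- \frac{439}{7} \approx -62.714$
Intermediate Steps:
$O{\left(Z \right)} = \frac{Z}{-5 + Z}$ ($O{\left(Z \right)} = \frac{Z + 0}{-5 + Z} = \frac{Z}{-5 + Z}$)
$c{\left(Y,L \right)} = -4 + Y$ ($c{\left(Y,L \right)} = Y - 4 = -4 + Y$)
$97 + c{\left(O{\left(-2 \right)},-2 \right)} 43 = 97 + \left(-4 - \frac{2}{-5 - 2}\right) 43 = 97 + \left(-4 - \frac{2}{-7}\right) 43 = 97 + \left(-4 - - \frac{2}{7}\right) 43 = 97 + \left(-4 + \frac{2}{7}\right) 43 = 97 - \frac{1118}{7} = - \frac{439}{7}$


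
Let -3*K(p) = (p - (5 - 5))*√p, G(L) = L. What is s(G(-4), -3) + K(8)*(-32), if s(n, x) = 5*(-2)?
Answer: -10 + 512*√2/3 ≈ 231.36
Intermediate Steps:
s(n, x) = -10
K(p) = -p^(3/2)/3 (K(p) = -(p - (5 - 5))*√p/3 = -(p - 1*0)*√p/3 = -(p + 0)*√p/3 = -p*√p/3 = -p^(3/2)/3)
s(G(-4), -3) + K(8)*(-32) = -10 - 16*√2/3*(-32) = -10 + 512*√2/3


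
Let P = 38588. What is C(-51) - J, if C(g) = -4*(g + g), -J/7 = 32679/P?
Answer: 15972657/38588 ≈ 413.93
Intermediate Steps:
J = -228753/38588 ≈ -5.9281
C(g) = -8*g
C(-51) - J = -8*(-51) - 1*(-228753/38588) = 408 + 228753/38588 = 15972657/38588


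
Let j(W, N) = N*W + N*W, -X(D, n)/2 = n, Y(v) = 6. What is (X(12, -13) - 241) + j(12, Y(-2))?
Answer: -71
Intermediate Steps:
X(D, n) = -2*n
j(W, N) = 2*N*W
(X(12, -13) - 241) + j(12, Y(-2)) = (-2*(-13) - 241) + 2*6*12 = (26 - 241) + 144 = -215 + 144 = -71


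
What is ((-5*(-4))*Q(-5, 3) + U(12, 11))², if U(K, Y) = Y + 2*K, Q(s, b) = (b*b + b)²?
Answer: 8497225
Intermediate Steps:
Q(s, b) = (b + b²)² (Q(s, b) = (b² + b)² = (b + b²)²)
((-5*(-4))*Q(-5, 3) + U(12, 11))² = ((-5*(-4))*(3²*(1 + 3)²) + (11 + 2*12))² = (20*(9*4²) + (11 + 24))² = (20*(9*16) + 35)² = (20*144 + 35)² = (2880 + 35)² = 2915² = 8497225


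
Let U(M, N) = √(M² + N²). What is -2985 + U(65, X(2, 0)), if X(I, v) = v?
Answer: -2920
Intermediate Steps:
-2985 + U(65, X(2, 0)) = -2985 + √(65² + 0²) = -2985 + √(4225 + 0) = -2985 + √4225 = -2985 + 65 = -2920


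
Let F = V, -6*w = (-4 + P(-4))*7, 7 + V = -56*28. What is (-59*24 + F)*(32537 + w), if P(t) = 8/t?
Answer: -97339104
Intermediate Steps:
V = -1575 (V = -7 - 56*28 = -7 - 1568 = -1575)
w = 7 (w = -(-4 + 8/(-4))*7/6 = -(-4 + 8*(-1/4))*7/6 = -(-4 - 2)*7/6 = -(-1)*7 = -1/6*(-42) = 7)
F = -1575
(-59*24 + F)*(32537 + w) = (-59*24 - 1575)*(32537 + 7) = (-1416 - 1575)*32544 = -2991*32544 = -97339104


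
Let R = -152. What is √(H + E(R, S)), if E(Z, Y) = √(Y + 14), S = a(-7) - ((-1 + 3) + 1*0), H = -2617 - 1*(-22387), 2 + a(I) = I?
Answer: √(19770 + √3) ≈ 140.61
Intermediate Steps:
a(I) = -2 + I
H = 19770 (H = -2617 + 22387 = 19770)
S = -11 (S = (-2 - 7) - ((-1 + 3) + 1*0) = -9 - (2 + 0) = -9 - 1*2 = -9 - 2 = -11)
E(Z, Y) = √(14 + Y)
√(H + E(R, S)) = √(19770 + √(14 - 11)) = √(19770 + √3)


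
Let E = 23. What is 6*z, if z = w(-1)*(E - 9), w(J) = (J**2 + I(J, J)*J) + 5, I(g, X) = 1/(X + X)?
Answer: 546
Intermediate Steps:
I(g, X) = 1/(2*X)
w(J) = 11/2 + J**2 (w(J) = (J**2 + (1/(2*J))*J) + 5 = (J**2 + 1/2) + 5 = (1/2 + J**2) + 5 = 11/2 + J**2)
z = 91 (z = (11/2 + (-1)**2)*(23 - 9) = (11/2 + 1)*14 = (13/2)*14 = 91)
6*z = 6*91 = 546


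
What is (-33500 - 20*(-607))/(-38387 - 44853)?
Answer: 534/2081 ≈ 0.25661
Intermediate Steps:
(-33500 - 20*(-607))/(-38387 - 44853) = (-33500 + 12140)/(-83240) = -21360*(-1/83240) = 534/2081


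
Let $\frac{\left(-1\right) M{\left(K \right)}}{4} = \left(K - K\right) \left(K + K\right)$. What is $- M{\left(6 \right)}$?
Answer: $0$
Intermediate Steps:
$M{\left(K \right)} = 0$ ($M{\left(K \right)} = - 4 \left(K - K\right) \left(K + K\right) = - 4 \cdot 0 \cdot 2 K = \left(-4\right) 0 = 0$)
$- M{\left(6 \right)} = \left(-1\right) 0 = 0$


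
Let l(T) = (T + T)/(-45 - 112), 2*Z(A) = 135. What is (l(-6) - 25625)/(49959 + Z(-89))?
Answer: -8046226/15708321 ≈ -0.51223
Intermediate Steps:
Z(A) = 135/2 (Z(A) = (½)*135 = 135/2)
l(T) = -2*T/157 (l(T) = (2*T)/(-157) = (2*T)*(-1/157) = -2*T/157)
(l(-6) - 25625)/(49959 + Z(-89)) = (-2/157*(-6) - 25625)/(49959 + 135/2) = (12/157 - 25625)/(100053/2) = -4023113/157*2/100053 = -8046226/15708321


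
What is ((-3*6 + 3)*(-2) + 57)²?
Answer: 7569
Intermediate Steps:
((-3*6 + 3)*(-2) + 57)² = ((-18 + 3)*(-2) + 57)² = (-15*(-2) + 57)² = (30 + 57)² = 87² = 7569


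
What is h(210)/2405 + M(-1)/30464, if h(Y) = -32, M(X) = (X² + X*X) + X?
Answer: -972443/73265920 ≈ -0.013273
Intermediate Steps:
M(X) = X + 2*X² (M(X) = (X² + X²) + X = 2*X² + X = X + 2*X²)
h(210)/2405 + M(-1)/30464 = -32/2405 - (1 + 2*(-1))/30464 = -32*1/2405 - (1 - 2)*(1/30464) = -32/2405 - 1*(-1)*(1/30464) = -32/2405 + 1*(1/30464) = -32/2405 + 1/30464 = -972443/73265920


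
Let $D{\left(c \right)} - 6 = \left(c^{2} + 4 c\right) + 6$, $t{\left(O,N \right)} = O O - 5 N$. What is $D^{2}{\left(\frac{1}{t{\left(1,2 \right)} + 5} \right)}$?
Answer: $\frac{31329}{256} \approx 122.38$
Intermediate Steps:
$t{\left(O,N \right)} = O^{2} - 5 N$
$D{\left(c \right)} = 12 + c^{2} + 4 c$ ($D{\left(c \right)} = 6 + \left(\left(c^{2} + 4 c\right) + 6\right) = 6 + \left(6 + c^{2} + 4 c\right) = 12 + c^{2} + 4 c$)
$D^{2}{\left(\frac{1}{t{\left(1,2 \right)} + 5} \right)} = \left(12 + \left(\frac{1}{\left(1^{2} - 10\right) + 5}\right)^{2} + \frac{4}{\left(1^{2} - 10\right) + 5}\right)^{2} = \left(12 + \left(\frac{1}{\left(1 - 10\right) + 5}\right)^{2} + \frac{4}{\left(1 - 10\right) + 5}\right)^{2} = \left(12 + \left(\frac{1}{-9 + 5}\right)^{2} + \frac{4}{-9 + 5}\right)^{2} = \left(12 + \left(\frac{1}{-4}\right)^{2} + \frac{4}{-4}\right)^{2} = \left(12 + \left(- \frac{1}{4}\right)^{2} + 4 \left(- \frac{1}{4}\right)\right)^{2} = \left(12 + \frac{1}{16} - 1\right)^{2} = \left(\frac{177}{16}\right)^{2} = \frac{31329}{256}$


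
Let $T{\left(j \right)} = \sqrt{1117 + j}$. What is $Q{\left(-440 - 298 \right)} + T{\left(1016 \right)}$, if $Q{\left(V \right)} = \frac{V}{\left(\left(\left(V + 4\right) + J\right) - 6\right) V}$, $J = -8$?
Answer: $- \frac{1}{748} + 3 \sqrt{237} \approx 46.183$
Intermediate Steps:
$Q{\left(V \right)} = \frac{1}{-10 + V}$ ($Q{\left(V \right)} = \frac{V}{\left(\left(\left(V + 4\right) - 8\right) - 6\right) V} = \frac{V}{\left(\left(\left(4 + V\right) - 8\right) - 6\right) V} = \frac{V}{\left(\left(-4 + V\right) - 6\right) V} = \frac{V}{\left(-10 + V\right) V} = \frac{V}{V \left(-10 + V\right)} = V \frac{1}{V \left(-10 + V\right)} = \frac{1}{-10 + V}$)
$Q{\left(-440 - 298 \right)} + T{\left(1016 \right)} = \frac{1}{-10 - 738} + \sqrt{1117 + 1016} = \frac{1}{-10 - 738} + \sqrt{2133} = \frac{1}{-748} + 3 \sqrt{237} = - \frac{1}{748} + 3 \sqrt{237}$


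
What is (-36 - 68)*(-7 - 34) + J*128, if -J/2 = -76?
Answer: 23720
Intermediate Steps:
J = 152 (J = -2*(-76) = 152)
(-36 - 68)*(-7 - 34) + J*128 = (-36 - 68)*(-7 - 34) + 152*128 = -104*(-41) + 19456 = 4264 + 19456 = 23720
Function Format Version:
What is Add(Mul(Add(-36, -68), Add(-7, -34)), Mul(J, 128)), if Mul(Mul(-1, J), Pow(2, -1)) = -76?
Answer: 23720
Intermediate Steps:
J = 152 (J = Mul(-2, -76) = 152)
Add(Mul(Add(-36, -68), Add(-7, -34)), Mul(J, 128)) = Add(Mul(Add(-36, -68), Add(-7, -34)), Mul(152, 128)) = Add(Mul(-104, -41), 19456) = Add(4264, 19456) = 23720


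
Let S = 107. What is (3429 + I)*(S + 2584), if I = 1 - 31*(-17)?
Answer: 10648287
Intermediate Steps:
I = 528 (I = 1 + 527 = 528)
(3429 + I)*(S + 2584) = (3429 + 528)*(107 + 2584) = 3957*2691 = 10648287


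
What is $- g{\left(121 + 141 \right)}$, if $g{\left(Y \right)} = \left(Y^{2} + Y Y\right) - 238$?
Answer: $-137050$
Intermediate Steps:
$g{\left(Y \right)} = -238 + 2 Y^{2}$ ($g{\left(Y \right)} = \left(Y^{2} + Y^{2}\right) - 238 = 2 Y^{2} - 238 = -238 + 2 Y^{2}$)
$- g{\left(121 + 141 \right)} = - (-238 + 2 \left(121 + 141\right)^{2}) = - (-238 + 2 \cdot 262^{2}) = - (-238 + 2 \cdot 68644) = - (-238 + 137288) = \left(-1\right) 137050 = -137050$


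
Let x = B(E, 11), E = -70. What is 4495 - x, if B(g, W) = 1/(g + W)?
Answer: 265206/59 ≈ 4495.0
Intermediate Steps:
B(g, W) = 1/(W + g)
x = -1/59 (x = 1/(11 - 70) = 1/(-59) = -1/59 ≈ -0.016949)
4495 - x = 4495 - 1*(-1/59) = 4495 + 1/59 = 265206/59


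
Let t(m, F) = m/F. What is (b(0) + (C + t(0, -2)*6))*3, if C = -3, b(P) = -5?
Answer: -24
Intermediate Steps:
(b(0) + (C + t(0, -2)*6))*3 = (-5 + (-3 + (0/(-2))*6))*3 = (-5 + (-3 + (0*(-½))*6))*3 = (-5 + (-3 + 0*6))*3 = (-5 + (-3 + 0))*3 = (-5 - 3)*3 = -8*3 = -24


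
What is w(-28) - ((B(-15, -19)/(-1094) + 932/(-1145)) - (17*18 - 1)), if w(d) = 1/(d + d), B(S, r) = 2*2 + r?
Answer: 10724902009/35073640 ≈ 305.78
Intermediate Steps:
B(S, r) = 4 + r
w(d) = 1/(2*d)
w(-28) - ((B(-15, -19)/(-1094) + 932/(-1145)) - (17*18 - 1)) = (1/2)/(-28) - (((4 - 19)/(-1094) + 932/(-1145)) - (17*18 - 1)) = (1/2)*(-1/28) - ((-15*(-1/1094) + 932*(-1/1145)) - (306 - 1)) = -1/56 - ((15/1094 - 932/1145) - 1*305) = -1/56 - (-1002433/1252630 - 305) = -1/56 - 1*(-383054583/1252630) = -1/56 + 383054583/1252630 = 10724902009/35073640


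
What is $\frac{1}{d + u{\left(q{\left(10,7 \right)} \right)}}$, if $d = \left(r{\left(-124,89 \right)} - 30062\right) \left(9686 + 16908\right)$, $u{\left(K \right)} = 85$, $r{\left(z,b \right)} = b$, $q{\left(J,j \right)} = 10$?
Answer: $- \frac{1}{797101877} \approx -1.2545 \cdot 10^{-9}$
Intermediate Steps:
$d = -797101962$ ($d = \left(89 - 30062\right) \left(9686 + 16908\right) = \left(-29973\right) 26594 = -797101962$)
$\frac{1}{d + u{\left(q{\left(10,7 \right)} \right)}} = \frac{1}{-797101962 + 85} = \frac{1}{-797101877} = - \frac{1}{797101877}$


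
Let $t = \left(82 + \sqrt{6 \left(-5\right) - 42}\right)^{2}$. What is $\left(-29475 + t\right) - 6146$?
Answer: $-28969 + 984 i \sqrt{2} \approx -28969.0 + 1391.6 i$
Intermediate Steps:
$t = \left(82 + 6 i \sqrt{2}\right)^{2}$ ($t = \left(82 + \sqrt{-30 - 42}\right)^{2} = \left(82 + \sqrt{-72}\right)^{2} = \left(82 + 6 i \sqrt{2}\right)^{2} \approx 6652.0 + 1391.6 i$)
$\left(-29475 + t\right) - 6146 = \left(-29475 + \left(6652 + 984 i \sqrt{2}\right)\right) - 6146 = \left(-22823 + 984 i \sqrt{2}\right) - 6146 = -28969 + 984 i \sqrt{2}$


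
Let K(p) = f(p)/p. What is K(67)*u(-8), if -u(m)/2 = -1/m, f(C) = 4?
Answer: -1/67 ≈ -0.014925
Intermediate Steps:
u(m) = 2/m (u(m) = -(-2)/m = 2/m)
K(p) = 4/p
K(67)*u(-8) = (4/67)*(2/(-8)) = (4*(1/67))*(2*(-1/8)) = (4/67)*(-1/4) = -1/67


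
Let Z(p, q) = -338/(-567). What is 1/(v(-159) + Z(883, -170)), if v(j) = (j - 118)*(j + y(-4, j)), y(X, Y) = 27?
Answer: 567/20732126 ≈ 2.7349e-5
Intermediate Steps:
Z(p, q) = 338/567 (Z(p, q) = -338*(-1/567) = 338/567)
v(j) = (-118 + j)*(27 + j) (v(j) = (j - 118)*(j + 27) = (-118 + j)*(27 + j))
1/(v(-159) + Z(883, -170)) = 1/((-3186 + (-159)² - 91*(-159)) + 338/567) = 1/((-3186 + 25281 + 14469) + 338/567) = 1/(36564 + 338/567) = 1/(20732126/567) = 567/20732126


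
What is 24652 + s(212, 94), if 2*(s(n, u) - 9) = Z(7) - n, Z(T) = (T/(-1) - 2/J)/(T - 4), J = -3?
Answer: 441971/18 ≈ 24554.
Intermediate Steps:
Z(T) = (⅔ - T)/(-4 + T) (Z(T) = (T/(-1) - 2/(-3))/(T - 4) = (T*(-1) - 2*(-⅓))/(-4 + T) = (-T + ⅔)/(-4 + T) = (⅔ - T)/(-4 + T))
s(n, u) = 143/18 - n/2 (s(n, u) = 9 + ((⅔ - 1*7)/(-4 + 7) - n)/2 = 9 + ((⅔ - 7)/3 - n)/2 = 9 + ((⅓)*(-19/3) - n)/2 = 9 + (-19/9 - n)/2 = 9 + (-19/18 - n/2) = 143/18 - n/2)
24652 + s(212, 94) = 24652 + (143/18 - ½*212) = 24652 + (143/18 - 106) = 24652 - 1765/18 = 441971/18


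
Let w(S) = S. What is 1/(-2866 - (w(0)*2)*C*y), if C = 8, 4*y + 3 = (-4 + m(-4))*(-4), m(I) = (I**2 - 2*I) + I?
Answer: -1/2866 ≈ -0.00034892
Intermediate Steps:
m(I) = I**2 - I
y = -67/4 (y = -3/4 + ((-4 - 4*(-1 - 4))*(-4))/4 = -3/4 + ((-4 - 4*(-5))*(-4))/4 = -3/4 + ((-4 + 20)*(-4))/4 = -3/4 + (16*(-4))/4 = -3/4 + (1/4)*(-64) = -3/4 - 16 = -67/4 ≈ -16.750)
1/(-2866 - (w(0)*2)*C*y) = 1/(-2866 - (0*2)*8*(-67)/4) = 1/(-2866 - 0*8*(-67)/4) = 1/(-2866 - 0*(-67)/4) = 1/(-2866 - 1*0) = 1/(-2866 + 0) = 1/(-2866) = -1/2866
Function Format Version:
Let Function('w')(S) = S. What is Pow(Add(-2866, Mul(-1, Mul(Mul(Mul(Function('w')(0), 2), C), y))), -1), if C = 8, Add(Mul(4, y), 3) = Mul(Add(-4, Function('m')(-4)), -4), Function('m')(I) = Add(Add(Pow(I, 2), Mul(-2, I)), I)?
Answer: Rational(-1, 2866) ≈ -0.00034892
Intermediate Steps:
Function('m')(I) = Add(Pow(I, 2), Mul(-1, I))
y = Rational(-67, 4) (y = Add(Rational(-3, 4), Mul(Rational(1, 4), Mul(Add(-4, Mul(-4, Add(-1, -4))), -4))) = Add(Rational(-3, 4), Mul(Rational(1, 4), Mul(Add(-4, Mul(-4, -5)), -4))) = Add(Rational(-3, 4), Mul(Rational(1, 4), Mul(Add(-4, 20), -4))) = Add(Rational(-3, 4), Mul(Rational(1, 4), Mul(16, -4))) = Add(Rational(-3, 4), Mul(Rational(1, 4), -64)) = Add(Rational(-3, 4), -16) = Rational(-67, 4) ≈ -16.750)
Pow(Add(-2866, Mul(-1, Mul(Mul(Mul(Function('w')(0), 2), C), y))), -1) = Pow(Add(-2866, Mul(-1, Mul(Mul(Mul(0, 2), 8), Rational(-67, 4)))), -1) = Pow(Add(-2866, Mul(-1, Mul(Mul(0, 8), Rational(-67, 4)))), -1) = Pow(Add(-2866, Mul(-1, Mul(0, Rational(-67, 4)))), -1) = Pow(Add(-2866, Mul(-1, 0)), -1) = Pow(Add(-2866, 0), -1) = Pow(-2866, -1) = Rational(-1, 2866)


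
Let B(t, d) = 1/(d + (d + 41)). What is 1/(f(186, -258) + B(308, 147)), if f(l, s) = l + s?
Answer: -335/24119 ≈ -0.013889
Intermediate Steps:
B(t, d) = 1/(41 + 2*d) (B(t, d) = 1/(d + (41 + d)) = 1/(41 + 2*d))
1/(f(186, -258) + B(308, 147)) = 1/((186 - 258) + 1/(41 + 2*147)) = 1/(-72 + 1/(41 + 294)) = 1/(-72 + 1/335) = 1/(-24119/335) = -335/24119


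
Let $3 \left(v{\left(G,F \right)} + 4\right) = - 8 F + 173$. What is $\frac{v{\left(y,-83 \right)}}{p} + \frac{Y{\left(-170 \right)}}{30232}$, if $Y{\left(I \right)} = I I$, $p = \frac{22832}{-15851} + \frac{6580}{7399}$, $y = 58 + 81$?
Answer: $- \frac{17378346576125}{34893336036} \approx -498.04$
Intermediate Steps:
$y = 139$
$p = - \frac{9233484}{16754507}$ ($p = 22832 \left(- \frac{1}{15851}\right) + 6580 \cdot \frac{1}{7399} = - \frac{22832}{15851} + \frac{940}{1057} = - \frac{9233484}{16754507} \approx -0.5511$)
$Y{\left(I \right)} = I^{2}$
$v{\left(G,F \right)} = \frac{161}{3} - \frac{8 F}{3}$ ($v{\left(G,F \right)} = -4 + \frac{- 8 F + 173}{3} = -4 + \frac{173 - 8 F}{3} = -4 - \left(- \frac{173}{3} + \frac{8 F}{3}\right) = \frac{161}{3} - \frac{8 F}{3}$)
$\frac{v{\left(y,-83 \right)}}{p} + \frac{Y{\left(-170 \right)}}{30232} = \frac{\frac{161}{3} - - \frac{664}{3}}{- \frac{9233484}{16754507}} + \frac{\left(-170\right)^{2}}{30232} = \left(\frac{161}{3} + \frac{664}{3}\right) \left(- \frac{16754507}{9233484}\right) + 28900 \cdot \frac{1}{30232} = 275 \left(- \frac{16754507}{9233484}\right) + \frac{7225}{7558} = - \frac{4607489425}{9233484} + \frac{7225}{7558} = - \frac{17378346576125}{34893336036}$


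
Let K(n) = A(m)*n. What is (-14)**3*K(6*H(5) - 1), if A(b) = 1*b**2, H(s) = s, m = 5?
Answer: -1989400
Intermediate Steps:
A(b) = b**2
K(n) = 25*n (K(n) = 5**2*n = 25*n)
(-14)**3*K(6*H(5) - 1) = (-14)**3*(25*(6*5 - 1)) = -68600*(30 - 1) = -68600*29 = -2744*725 = -1989400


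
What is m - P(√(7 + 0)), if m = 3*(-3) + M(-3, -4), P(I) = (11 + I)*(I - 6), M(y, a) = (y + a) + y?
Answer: 40 - 5*√7 ≈ 26.771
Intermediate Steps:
M(y, a) = a + 2*y (M(y, a) = (a + y) + y = a + 2*y)
P(I) = (-6 + I)*(11 + I) (P(I) = (11 + I)*(-6 + I) = (-6 + I)*(11 + I))
m = -19 (m = 3*(-3) + (-4 + 2*(-3)) = -9 + (-4 - 6) = -9 - 10 = -19)
m - P(√(7 + 0)) = -19 - (-66 + (√(7 + 0))² + 5*√(7 + 0)) = -19 - (-66 + (√7)² + 5*√7) = -19 - (-66 + 7 + 5*√7) = -19 - (-59 + 5*√7) = -19 + (59 - 5*√7) = 40 - 5*√7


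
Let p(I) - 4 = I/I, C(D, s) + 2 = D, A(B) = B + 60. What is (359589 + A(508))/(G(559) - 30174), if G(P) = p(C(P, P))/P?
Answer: -201327763/16867261 ≈ -11.936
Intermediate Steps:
A(B) = 60 + B
C(D, s) = -2 + D
p(I) = 5 (p(I) = 4 + I/I = 4 + 1 = 5)
G(P) = 5/P
(359589 + A(508))/(G(559) - 30174) = (359589 + (60 + 508))/(5/559 - 30174) = (359589 + 568)/(5*(1/559) - 30174) = 360157/(5/559 - 30174) = 360157/(-16867261/559) = 360157*(-559/16867261) = -201327763/16867261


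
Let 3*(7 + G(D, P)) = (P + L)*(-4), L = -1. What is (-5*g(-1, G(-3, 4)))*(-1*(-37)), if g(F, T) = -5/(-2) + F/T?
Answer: -10545/22 ≈ -479.32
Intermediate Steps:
G(D, P) = -17/3 - 4*P/3 (G(D, P) = -7 + ((P - 1)*(-4))/3 = -7 + ((-1 + P)*(-4))/3 = -7 + (4 - 4*P)/3 = -7 + (4/3 - 4*P/3) = -17/3 - 4*P/3)
g(F, T) = 5/2 + F/T (g(F, T) = -5*(-½) + F/T = 5/2 + F/T)
(-5*g(-1, G(-3, 4)))*(-1*(-37)) = (-5*(5/2 - 1/(-17/3 - 4/3*4)))*(-1*(-37)) = -5*(5/2 - 1/(-17/3 - 16/3))*37 = -5*(5/2 - 1/(-11))*37 = -5*(5/2 - 1*(-1/11))*37 = -5*(5/2 + 1/11)*37 = -5*57/22*37 = -285/22*37 = -10545/22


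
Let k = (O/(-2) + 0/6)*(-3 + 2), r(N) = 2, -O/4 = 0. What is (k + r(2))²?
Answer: 4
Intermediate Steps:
O = 0 (O = -4*0 = 0)
k = 0 (k = (0/(-2) + 0/6)*(-3 + 2) = (0*(-½) + 0*(⅙))*(-1) = (0 + 0)*(-1) = 0*(-1) = 0)
(k + r(2))² = (0 + 2)² = 2² = 4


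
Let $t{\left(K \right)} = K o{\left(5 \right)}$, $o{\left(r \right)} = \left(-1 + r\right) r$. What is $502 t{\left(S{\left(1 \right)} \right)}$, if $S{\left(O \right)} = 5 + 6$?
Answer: $110440$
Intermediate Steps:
$o{\left(r \right)} = r \left(-1 + r\right)$
$S{\left(O \right)} = 11$
$t{\left(K \right)} = 20 K$ ($t{\left(K \right)} = K 5 \left(-1 + 5\right) = K 5 \cdot 4 = K 20 = 20 K$)
$502 t{\left(S{\left(1 \right)} \right)} = 502 \cdot 20 \cdot 11 = 502 \cdot 220 = 110440$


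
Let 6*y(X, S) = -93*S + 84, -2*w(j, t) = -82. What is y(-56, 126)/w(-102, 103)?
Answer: -1939/41 ≈ -47.293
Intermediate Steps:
w(j, t) = 41 (w(j, t) = -1/2*(-82) = 41)
y(X, S) = 14 - 31*S/2 (y(X, S) = (-93*S + 84)/6 = (84 - 93*S)/6 = 14 - 31*S/2)
y(-56, 126)/w(-102, 103) = (14 - 31/2*126)/41 = (14 - 1953)*(1/41) = -1939*1/41 = -1939/41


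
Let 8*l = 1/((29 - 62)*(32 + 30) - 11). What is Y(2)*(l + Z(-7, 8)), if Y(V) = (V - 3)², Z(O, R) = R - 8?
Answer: -1/16456 ≈ -6.0768e-5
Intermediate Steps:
Z(O, R) = -8 + R
Y(V) = (-3 + V)²
l = -1/16456 (l = 1/(8*((29 - 62)*(32 + 30) - 11)) = 1/(8*(-33*62 - 11)) = 1/(8*(-2046 - 11)) = (⅛)/(-2057) = (⅛)*(-1/2057) = -1/16456 ≈ -6.0768e-5)
Y(2)*(l + Z(-7, 8)) = (-3 + 2)²*(-1/16456 + (-8 + 8)) = (-1)²*(-1/16456 + 0) = 1*(-1/16456) = -1/16456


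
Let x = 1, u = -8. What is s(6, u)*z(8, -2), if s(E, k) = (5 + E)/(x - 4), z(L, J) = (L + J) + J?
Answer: -44/3 ≈ -14.667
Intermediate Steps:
z(L, J) = L + 2*J (z(L, J) = (J + L) + J = L + 2*J)
s(E, k) = -5/3 - E/3 (s(E, k) = (5 + E)/(1 - 4) = (5 + E)/(-3) = (5 + E)*(-⅓) = -5/3 - E/3)
s(6, u)*z(8, -2) = (-5/3 - ⅓*6)*(8 + 2*(-2)) = (-5/3 - 2)*(8 - 4) = -11/3*4 = -44/3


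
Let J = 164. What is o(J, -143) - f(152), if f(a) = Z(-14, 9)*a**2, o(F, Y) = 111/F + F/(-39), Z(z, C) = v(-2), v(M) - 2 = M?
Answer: -22567/6396 ≈ -3.5283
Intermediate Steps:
v(M) = 2 + M
Z(z, C) = 0 (Z(z, C) = 2 - 2 = 0)
o(F, Y) = 111/F - F/39 (o(F, Y) = 111/F + F*(-1/39) = 111/F - F/39)
f(a) = 0 (f(a) = 0*a**2 = 0)
o(J, -143) - f(152) = (111/164 - 1/39*164) - 1*0 = (111*(1/164) - 164/39) + 0 = (111/164 - 164/39) + 0 = -22567/6396 + 0 = -22567/6396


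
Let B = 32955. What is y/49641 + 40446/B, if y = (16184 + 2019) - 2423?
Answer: 280867754/181768795 ≈ 1.5452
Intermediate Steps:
y = 15780 (y = 18203 - 2423 = 15780)
y/49641 + 40446/B = 15780/49641 + 40446/32955 = 15780*(1/49641) + 40446*(1/32955) = 5260/16547 + 13482/10985 = 280867754/181768795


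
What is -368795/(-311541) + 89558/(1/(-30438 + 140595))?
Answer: 3073489232202641/311541 ≈ 9.8654e+9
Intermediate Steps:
-368795/(-311541) + 89558/(1/(-30438 + 140595)) = -368795*(-1/311541) + 89558/(1/110157) = 368795/311541 + 89558/(1/110157) = 368795/311541 + 89558*110157 = 368795/311541 + 9865440606 = 3073489232202641/311541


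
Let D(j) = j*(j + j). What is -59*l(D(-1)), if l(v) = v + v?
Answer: -236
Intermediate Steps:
D(j) = 2*j² (D(j) = j*(2*j) = 2*j²)
l(v) = 2*v
-59*l(D(-1)) = -118*2*(-1)² = -118*2*1 = -118*2 = -59*4 = -236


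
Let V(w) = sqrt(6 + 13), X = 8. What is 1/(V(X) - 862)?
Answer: -862/743025 - sqrt(19)/743025 ≈ -0.0011660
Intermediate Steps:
V(w) = sqrt(19)
1/(V(X) - 862) = 1/(sqrt(19) - 862) = 1/(-862 + sqrt(19))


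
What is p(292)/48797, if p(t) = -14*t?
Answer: -584/6971 ≈ -0.083776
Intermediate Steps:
p(292)/48797 = -14*292/48797 = -4088*1/48797 = -584/6971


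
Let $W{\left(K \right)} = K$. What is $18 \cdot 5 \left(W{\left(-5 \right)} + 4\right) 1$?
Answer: $-90$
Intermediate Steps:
$18 \cdot 5 \left(W{\left(-5 \right)} + 4\right) 1 = 18 \cdot 5 \left(-5 + 4\right) 1 = 18 \cdot 5 \left(\left(-1\right) 1\right) = 18 \cdot 5 \left(-1\right) = 18 \left(-5\right) = -90$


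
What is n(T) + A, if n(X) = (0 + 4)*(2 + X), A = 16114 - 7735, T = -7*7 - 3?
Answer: 8179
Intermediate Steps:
T = -52 (T = -49 - 3 = -52)
A = 8379
n(X) = 8 + 4*X (n(X) = 4*(2 + X) = 8 + 4*X)
n(T) + A = (8 + 4*(-52)) + 8379 = (8 - 208) + 8379 = -200 + 8379 = 8179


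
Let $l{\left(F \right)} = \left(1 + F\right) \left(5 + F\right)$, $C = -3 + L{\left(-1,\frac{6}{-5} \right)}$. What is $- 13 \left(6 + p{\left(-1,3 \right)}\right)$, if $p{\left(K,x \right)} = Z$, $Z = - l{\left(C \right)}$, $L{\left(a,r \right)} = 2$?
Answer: $-78$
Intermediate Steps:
$C = -1$ ($C = -3 + 2 = -1$)
$Z = 0$ ($Z = - (5 + \left(-1\right)^{2} + 6 \left(-1\right)) = - (5 + 1 - 6) = \left(-1\right) 0 = 0$)
$p{\left(K,x \right)} = 0$
$- 13 \left(6 + p{\left(-1,3 \right)}\right) = - 13 \left(6 + 0\right) = \left(-13\right) 6 = -78$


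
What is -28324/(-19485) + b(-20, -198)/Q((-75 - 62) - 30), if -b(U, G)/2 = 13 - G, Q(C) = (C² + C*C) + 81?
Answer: 1573927646/1088412615 ≈ 1.4461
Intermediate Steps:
Q(C) = 81 + 2*C² (Q(C) = (C² + C²) + 81 = 2*C² + 81 = 81 + 2*C²)
b(U, G) = -26 + 2*G (b(U, G) = -2*(13 - G) = -26 + 2*G)
-28324/(-19485) + b(-20, -198)/Q((-75 - 62) - 30) = -28324/(-19485) + (-26 + 2*(-198))/(81 + 2*((-75 - 62) - 30)²) = -28324*(-1/19485) + (-26 - 396)/(81 + 2*(-137 - 30)²) = 28324/19485 - 422/(81 + 2*(-167)²) = 28324/19485 - 422/(81 + 2*27889) = 28324/19485 - 422/(81 + 55778) = 28324/19485 - 422/55859 = 1573927646/1088412615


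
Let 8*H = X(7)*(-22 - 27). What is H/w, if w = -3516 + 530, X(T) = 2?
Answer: 49/11944 ≈ 0.0041025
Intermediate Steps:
H = -49/4 (H = (2*(-22 - 27))/8 = (2*(-49))/8 = (⅛)*(-98) = -49/4 ≈ -12.250)
w = -2986
H/w = -49/4/(-2986) = -49/4*(-1/2986) = 49/11944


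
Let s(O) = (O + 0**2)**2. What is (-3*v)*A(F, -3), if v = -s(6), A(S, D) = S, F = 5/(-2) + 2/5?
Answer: -1134/5 ≈ -226.80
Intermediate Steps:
F = -21/10 (F = 5*(-1/2) + 2*(1/5) = -5/2 + 2/5 = -21/10 ≈ -2.1000)
s(O) = O**2 (s(O) = (O + 0)**2 = O**2)
v = -36 (v = -1*6**2 = -1*36 = -36)
(-3*v)*A(F, -3) = -3*(-36)*(-21/10) = 108*(-21/10) = -1134/5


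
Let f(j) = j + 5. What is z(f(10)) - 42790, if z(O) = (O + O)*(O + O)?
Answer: -41890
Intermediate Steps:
f(j) = 5 + j
z(O) = 4*O² (z(O) = (2*O)*(2*O) = 4*O²)
z(f(10)) - 42790 = 4*(5 + 10)² - 42790 = 4*15² - 42790 = 4*225 - 42790 = 900 - 42790 = -41890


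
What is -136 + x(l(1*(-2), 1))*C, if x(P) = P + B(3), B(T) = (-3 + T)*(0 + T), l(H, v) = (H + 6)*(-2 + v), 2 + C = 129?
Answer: -644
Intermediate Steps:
C = 127 (C = -2 + 129 = 127)
l(H, v) = (-2 + v)*(6 + H) (l(H, v) = (6 + H)*(-2 + v) = (-2 + v)*(6 + H))
B(T) = T*(-3 + T) (B(T) = (-3 + T)*T = T*(-3 + T))
x(P) = P (x(P) = P + 3*(-3 + 3) = P + 3*0 = P + 0 = P)
-136 + x(l(1*(-2), 1))*C = -136 + (-12 - 2*(-2) + 6*1 + (1*(-2))*1)*127 = -136 + (-12 - 2*(-2) + 6 - 2*1)*127 = -136 + (-12 + 4 + 6 - 2)*127 = -136 - 4*127 = -136 - 508 = -644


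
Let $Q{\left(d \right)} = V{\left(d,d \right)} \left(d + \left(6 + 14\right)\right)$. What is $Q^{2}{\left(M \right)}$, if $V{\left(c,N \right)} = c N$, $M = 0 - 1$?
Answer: $361$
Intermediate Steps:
$M = -1$
$V{\left(c,N \right)} = N c$
$Q{\left(d \right)} = d^{2} \left(20 + d\right)$ ($Q{\left(d \right)} = d d \left(d + \left(6 + 14\right)\right) = d^{2} \left(d + 20\right) = d^{2} \left(20 + d\right)$)
$Q^{2}{\left(M \right)} = \left(\left(-1\right)^{2} \left(20 - 1\right)\right)^{2} = \left(1 \cdot 19\right)^{2} = 19^{2} = 361$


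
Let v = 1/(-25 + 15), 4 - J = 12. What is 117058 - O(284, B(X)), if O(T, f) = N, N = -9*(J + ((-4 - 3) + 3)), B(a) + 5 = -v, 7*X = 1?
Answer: 116950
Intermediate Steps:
J = -8 (J = 4 - 1*12 = 4 - 12 = -8)
X = ⅐ (X = (⅐)*1 = ⅐ ≈ 0.14286)
v = -⅒ (v = 1/(-10) = -⅒ ≈ -0.10000)
B(a) = -49/10 (B(a) = -5 - 1*(-⅒) = -5 + ⅒ = -49/10)
N = 108 (N = -9*(-8 + ((-4 - 3) + 3)) = -9*(-8 + (-7 + 3)) = -9*(-8 - 4) = -9*(-12) = 108)
O(T, f) = 108
117058 - O(284, B(X)) = 117058 - 1*108 = 117058 - 108 = 116950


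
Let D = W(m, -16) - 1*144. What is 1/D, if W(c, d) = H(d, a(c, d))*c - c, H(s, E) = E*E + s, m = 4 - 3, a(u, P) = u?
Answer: -1/160 ≈ -0.0062500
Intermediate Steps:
m = 1
H(s, E) = s + E**2 (H(s, E) = E**2 + s = s + E**2)
W(c, d) = -c + c*(d + c**2) (W(c, d) = (d + c**2)*c - c = c*(d + c**2) - c = -c + c*(d + c**2))
D = -160 (D = 1*(-1 - 16 + 1**2) - 1*144 = 1*(-1 - 16 + 1) - 144 = 1*(-16) - 144 = -16 - 144 = -160)
1/D = 1/(-160) = -1/160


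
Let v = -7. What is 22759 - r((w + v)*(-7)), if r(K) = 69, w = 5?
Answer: 22690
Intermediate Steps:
22759 - r((w + v)*(-7)) = 22759 - 1*69 = 22759 - 69 = 22690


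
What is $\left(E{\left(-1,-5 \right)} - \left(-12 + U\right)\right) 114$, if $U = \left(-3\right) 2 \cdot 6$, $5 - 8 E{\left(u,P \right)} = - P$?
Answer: $5472$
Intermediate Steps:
$E{\left(u,P \right)} = \frac{5}{8} + \frac{P}{8}$ ($E{\left(u,P \right)} = \frac{5}{8} - \frac{\left(-1\right) P}{8} = \frac{5}{8} + \frac{P}{8}$)
$U = -36$ ($U = \left(-6\right) 6 = -36$)
$\left(E{\left(-1,-5 \right)} - \left(-12 + U\right)\right) 114 = \left(\left(\frac{5}{8} + \frac{1}{8} \left(-5\right)\right) + \left(12 - -36\right)\right) 114 = \left(\left(\frac{5}{8} - \frac{5}{8}\right) + \left(12 + 36\right)\right) 114 = \left(0 + 48\right) 114 = 48 \cdot 114 = 5472$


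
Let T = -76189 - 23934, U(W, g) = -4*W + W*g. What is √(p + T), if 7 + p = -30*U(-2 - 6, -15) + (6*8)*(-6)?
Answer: I*√104978 ≈ 324.0*I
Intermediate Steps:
p = -4855 (p = -7 + (-30*(-2 - 6)*(-4 - 15) + (6*8)*(-6)) = -7 + (-(-240)*(-19) + 48*(-6)) = -7 + (-30*152 - 288) = -7 + (-4560 - 288) = -7 - 4848 = -4855)
T = -100123
√(p + T) = √(-4855 - 100123) = √(-104978) = I*√104978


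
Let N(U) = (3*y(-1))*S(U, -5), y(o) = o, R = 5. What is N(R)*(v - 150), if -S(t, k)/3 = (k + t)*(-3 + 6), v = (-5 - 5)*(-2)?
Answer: 0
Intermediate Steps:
v = 20 (v = -10*(-2) = 20)
S(t, k) = -9*k - 9*t (S(t, k) = -3*(k + t)*(-3 + 6) = -3*(k + t)*3 = -3*(3*k + 3*t) = -9*k - 9*t)
N(U) = -135 + 27*U (N(U) = (3*(-1))*(-9*(-5) - 9*U) = -3*(45 - 9*U) = -135 + 27*U)
N(R)*(v - 150) = (-135 + 27*5)*(20 - 150) = (-135 + 135)*(-130) = 0*(-130) = 0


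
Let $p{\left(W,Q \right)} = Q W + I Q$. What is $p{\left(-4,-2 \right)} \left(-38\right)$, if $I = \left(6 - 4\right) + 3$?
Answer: $76$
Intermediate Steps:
$I = 5$ ($I = 2 + 3 = 5$)
$p{\left(W,Q \right)} = 5 Q + Q W$ ($p{\left(W,Q \right)} = Q W + 5 Q = 5 Q + Q W$)
$p{\left(-4,-2 \right)} \left(-38\right) = - 2 \left(5 - 4\right) \left(-38\right) = \left(-2\right) 1 \left(-38\right) = \left(-2\right) \left(-38\right) = 76$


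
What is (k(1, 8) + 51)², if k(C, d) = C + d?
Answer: 3600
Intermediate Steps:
(k(1, 8) + 51)² = ((1 + 8) + 51)² = (9 + 51)² = 60² = 3600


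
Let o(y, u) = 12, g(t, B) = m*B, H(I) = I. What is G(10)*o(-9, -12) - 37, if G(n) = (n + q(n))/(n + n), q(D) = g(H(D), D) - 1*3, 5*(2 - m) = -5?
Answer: -74/5 ≈ -14.800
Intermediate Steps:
m = 3 (m = 2 - 1/5*(-5) = 2 + 1 = 3)
g(t, B) = 3*B
q(D) = -3 + 3*D (q(D) = 3*D - 1*3 = 3*D - 3 = -3 + 3*D)
G(n) = (-3 + 4*n)/(2*n) (G(n) = (n + (-3 + 3*n))/(n + n) = (-3 + 4*n)/((2*n)) = (-3 + 4*n)*(1/(2*n)) = (-3 + 4*n)/(2*n))
G(10)*o(-9, -12) - 37 = (2 - 3/2/10)*12 - 37 = (2 - 3/2*1/10)*12 - 37 = (2 - 3/20)*12 - 37 = (37/20)*12 - 37 = 111/5 - 37 = -74/5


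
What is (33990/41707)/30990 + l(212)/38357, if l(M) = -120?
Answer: -5126541239/1652547327167 ≈ -0.0031022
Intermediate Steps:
(33990/41707)/30990 + l(212)/38357 = (33990/41707)/30990 - 120/38357 = (33990*(1/41707))*(1/30990) - 120*1/38357 = (33990/41707)*(1/30990) - 120/38357 = 1133/43083331 - 120/38357 = -5126541239/1652547327167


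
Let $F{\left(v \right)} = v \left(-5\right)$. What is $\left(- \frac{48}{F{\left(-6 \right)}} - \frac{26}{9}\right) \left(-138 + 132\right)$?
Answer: $\frac{404}{15} \approx 26.933$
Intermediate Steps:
$F{\left(v \right)} = - 5 v$
$\left(- \frac{48}{F{\left(-6 \right)}} - \frac{26}{9}\right) \left(-138 + 132\right) = \left(- \frac{48}{\left(-5\right) \left(-6\right)} - \frac{26}{9}\right) \left(-138 + 132\right) = \left(- \frac{48}{30} - \frac{26}{9}\right) \left(-6\right) = \left(\left(-48\right) \frac{1}{30} - \frac{26}{9}\right) \left(-6\right) = \left(- \frac{8}{5} - \frac{26}{9}\right) \left(-6\right) = \left(- \frac{202}{45}\right) \left(-6\right) = \frac{404}{15}$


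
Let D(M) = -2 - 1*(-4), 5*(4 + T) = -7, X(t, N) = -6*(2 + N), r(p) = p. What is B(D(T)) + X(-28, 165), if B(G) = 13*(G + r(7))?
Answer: -885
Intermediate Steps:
X(t, N) = -12 - 6*N
T = -27/5 (T = -4 + (⅕)*(-7) = -4 - 7/5 = -27/5 ≈ -5.4000)
D(M) = 2 (D(M) = -2 + 4 = 2)
B(G) = 91 + 13*G (B(G) = 13*(G + 7) = 13*(7 + G) = 91 + 13*G)
B(D(T)) + X(-28, 165) = (91 + 13*2) + (-12 - 6*165) = (91 + 26) + (-12 - 990) = 117 - 1002 = -885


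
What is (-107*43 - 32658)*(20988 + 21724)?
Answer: -1591406408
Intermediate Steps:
(-107*43 - 32658)*(20988 + 21724) = (-4601 - 32658)*42712 = -37259*42712 = -1591406408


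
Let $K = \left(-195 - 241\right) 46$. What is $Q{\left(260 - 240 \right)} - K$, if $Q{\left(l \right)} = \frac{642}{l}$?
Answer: $\frac{200881}{10} \approx 20088.0$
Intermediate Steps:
$K = -20056$ ($K = \left(-436\right) 46 = -20056$)
$Q{\left(260 - 240 \right)} - K = \frac{642}{260 - 240} - -20056 = \frac{642}{260 - 240} + 20056 = \frac{642}{20} + 20056 = 642 \cdot \frac{1}{20} + 20056 = \frac{321}{10} + 20056 = \frac{200881}{10}$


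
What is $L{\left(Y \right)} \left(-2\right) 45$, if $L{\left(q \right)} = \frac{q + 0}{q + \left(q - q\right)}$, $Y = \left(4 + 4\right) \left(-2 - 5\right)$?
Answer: $-90$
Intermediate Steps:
$Y = -56$ ($Y = 8 \left(-7\right) = -56$)
$L{\left(q \right)} = 1$ ($L{\left(q \right)} = \frac{q}{q + 0} = \frac{q}{q} = 1$)
$L{\left(Y \right)} \left(-2\right) 45 = 1 \left(-2\right) 45 = \left(-2\right) 45 = -90$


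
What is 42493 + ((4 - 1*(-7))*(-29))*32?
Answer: 32285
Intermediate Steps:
42493 + ((4 - 1*(-7))*(-29))*32 = 42493 + ((4 + 7)*(-29))*32 = 42493 + (11*(-29))*32 = 42493 - 319*32 = 42493 - 10208 = 32285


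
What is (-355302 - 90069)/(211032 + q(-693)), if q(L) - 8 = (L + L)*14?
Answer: -445371/191636 ≈ -2.3240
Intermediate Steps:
q(L) = 8 + 28*L (q(L) = 8 + (L + L)*14 = 8 + (2*L)*14 = 8 + 28*L)
(-355302 - 90069)/(211032 + q(-693)) = (-355302 - 90069)/(211032 + (8 + 28*(-693))) = -445371/(211032 + (8 - 19404)) = -445371/(211032 - 19396) = -445371/191636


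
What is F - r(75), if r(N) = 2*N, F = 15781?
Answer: 15631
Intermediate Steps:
F - r(75) = 15781 - 2*75 = 15781 - 1*150 = 15781 - 150 = 15631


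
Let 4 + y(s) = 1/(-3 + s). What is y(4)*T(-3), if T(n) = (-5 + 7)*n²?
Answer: -54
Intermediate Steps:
y(s) = -4 + 1/(-3 + s)
T(n) = 2*n²
y(4)*T(-3) = ((13 - 4*4)/(-3 + 4))*(2*(-3)²) = ((13 - 16)/1)*(2*9) = (1*(-3))*18 = -3*18 = -54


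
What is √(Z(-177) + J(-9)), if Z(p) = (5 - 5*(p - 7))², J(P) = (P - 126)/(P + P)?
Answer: √3422530/2 ≈ 925.00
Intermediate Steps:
J(P) = (-126 + P)/(2*P) (J(P) = (-126 + P)/((2*P)) = (-126 + P)*(1/(2*P)) = (-126 + P)/(2*P))
Z(p) = (40 - 5*p)² (Z(p) = (5 - 5*(-7 + p))² = (5 + (35 - 5*p))² = (40 - 5*p)²)
√(Z(-177) + J(-9)) = √(25*(-8 - 177)² + (½)*(-126 - 9)/(-9)) = √(25*(-185)² + (½)*(-⅑)*(-135)) = √(25*34225 + 15/2) = √(855625 + 15/2) = √(1711265/2) = √3422530/2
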